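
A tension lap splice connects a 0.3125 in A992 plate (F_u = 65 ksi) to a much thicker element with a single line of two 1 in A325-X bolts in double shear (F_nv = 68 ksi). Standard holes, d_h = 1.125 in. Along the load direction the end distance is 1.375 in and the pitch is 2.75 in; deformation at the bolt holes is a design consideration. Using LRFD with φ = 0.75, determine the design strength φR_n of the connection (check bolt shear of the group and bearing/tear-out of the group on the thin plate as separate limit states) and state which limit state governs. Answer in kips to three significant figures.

Bolt shear: A_b = π·1²/4 = 0.7854 in²; R_n = 68 × 0.7854 × 2 × 2 = 213.6 kips → 0.75 × 213.6 = 160 kips.
Bearing (1.2 l_c t F_u ≤ 2.4 d t F_u): upper limit = 2.4·1·0.3125·65 = 48.75 kips.
  Edge l_c = 1.375 − 1.125/2 = 0.8125 → r_n = 19.8 kips; interior l_c = 2.75 − 1.125 = 1.625 → r_n = 39.61 kips.
  R_n,bearing = 1·19.8 + 1·39.61 = 59.41 kips → 0.75 × 59.41 = 44.6 kips.
Bearing governs: 44.6 kips.

44.6 kips (bearing governs)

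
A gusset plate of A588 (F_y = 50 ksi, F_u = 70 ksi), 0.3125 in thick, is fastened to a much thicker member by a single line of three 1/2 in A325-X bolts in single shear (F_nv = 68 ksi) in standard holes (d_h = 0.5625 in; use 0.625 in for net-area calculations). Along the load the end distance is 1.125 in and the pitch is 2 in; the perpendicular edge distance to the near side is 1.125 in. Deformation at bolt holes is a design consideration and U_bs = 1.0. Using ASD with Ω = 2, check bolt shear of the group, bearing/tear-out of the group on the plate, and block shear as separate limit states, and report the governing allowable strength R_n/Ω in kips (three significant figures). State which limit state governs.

Bolt shear: A_b = π·0.5²/4 = 0.1963 in²; R_n = 68 × 0.1963 × 3 × 1 = 40.06 kips → 40.06 / 2 = 20 kips.
Bearing: edge l_c = 0.8438, r_n = 22.15 kips; interior l_c = 1.438, r_n = 26.25 kips; R_n = 22.15 + 2·26.25 = 74.65 kips → 37.3 kips.
Block shear: A_gv = 1.602, A_nv = 1.113, A_nt = 0.2539 in²; R_n = min(0.6F_uA_nv, 0.6F_yA_gv) + U_bs·F_u·A_nt = 64.53 kips → 32.3 kips.
Bolt shear governs: 20 kips.

20 kips (bolt shear governs)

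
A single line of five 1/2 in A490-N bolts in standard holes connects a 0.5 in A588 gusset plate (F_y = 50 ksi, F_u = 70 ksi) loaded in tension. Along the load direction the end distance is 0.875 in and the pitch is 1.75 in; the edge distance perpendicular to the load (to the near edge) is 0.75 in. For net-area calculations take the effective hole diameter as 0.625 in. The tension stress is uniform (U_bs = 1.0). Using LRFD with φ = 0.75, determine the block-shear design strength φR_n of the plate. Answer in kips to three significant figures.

91.2 kips

Shear plane L_v = 0.875 + 4·1.75 = 7.875 in; A_gv = 7.875 × 0.5 = 3.938 in².
A_nv = (7.875 − 4.5·0.625) × 0.5 = 2.531 in².
A_nt = (0.75 − 0.5·0.625) × 0.5 = 0.2188 in².
0.6 F_u A_nv = 106.3 kips; 0.6 F_y A_gv = 118.1 kips → shear rupture governs the shear term.
R_n = 106.3 + 1.0 × 70 × 0.2188 = 121.6 kips.
Design strength φR_n = 0.75 × 121.6 = 91.2 kips.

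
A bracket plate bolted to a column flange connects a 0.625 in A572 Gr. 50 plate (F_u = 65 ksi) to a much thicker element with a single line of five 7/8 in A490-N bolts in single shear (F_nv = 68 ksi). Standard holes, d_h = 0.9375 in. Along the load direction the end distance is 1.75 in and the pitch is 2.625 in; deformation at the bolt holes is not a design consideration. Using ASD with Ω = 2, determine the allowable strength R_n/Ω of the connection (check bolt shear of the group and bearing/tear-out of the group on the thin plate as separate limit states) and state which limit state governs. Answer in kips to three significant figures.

Bolt shear: A_b = π·0.875²/4 = 0.6013 in²; R_n = 68 × 0.6013 × 5 × 1 = 204.4 kips → 204.4 / 2 = 102 kips.
Bearing (1.5 l_c t F_u ≤ 3.0 d t F_u): upper limit = 3.0·0.875·0.625·65 = 106.6 kips.
  Edge l_c = 1.75 − 0.9375/2 = 1.281 → r_n = 78.08 kips; interior l_c = 2.625 − 0.9375 = 1.688 → r_n = 102.8 kips.
  R_n,bearing = 1·78.08 + 4·102.8 = 489.4 kips → 489.4 / 2 = 245 kips.
Bolt shear governs: 102 kips.

102 kips (bolt shear governs)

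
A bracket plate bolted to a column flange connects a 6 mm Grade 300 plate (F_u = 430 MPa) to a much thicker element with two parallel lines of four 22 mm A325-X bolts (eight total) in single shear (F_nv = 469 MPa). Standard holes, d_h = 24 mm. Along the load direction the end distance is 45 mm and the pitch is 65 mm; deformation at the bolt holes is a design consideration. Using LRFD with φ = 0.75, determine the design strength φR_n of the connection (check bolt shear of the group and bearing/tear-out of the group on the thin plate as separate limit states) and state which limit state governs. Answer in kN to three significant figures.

724 kN (bearing governs)

Bolt shear: A_b = π·22²/4 = 380.1 mm²; R_n = 469 × 380.1 × 8 × 1 / 1000 = 1426 kN → 0.75 × 1426 = 1070 kN.
Bearing (1.2 l_c t F_u ≤ 2.4 d t F_u): upper limit = 2.4·22·6·430 / 1000 = 136.2 kN.
  Edge l_c = 45 − 24/2 = 33 → r_n = 102.2 kN; interior l_c = 65 − 24 = 41 → r_n = 126.9 kN.
  R_n,bearing = 2·102.2 + 6·126.9 = 966 kN → 0.75 × 966 = 724 kN.
Bearing governs: 724 kN.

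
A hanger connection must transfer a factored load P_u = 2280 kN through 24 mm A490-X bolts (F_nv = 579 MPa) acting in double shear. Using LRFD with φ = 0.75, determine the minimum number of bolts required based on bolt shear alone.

6 bolts

A_b = π·24²/4 = 452.4 mm².
Per-bolt design strength φR_n = 0.75 × 579 × 452.4 × 2 / 1000 = 392.9 kN.
n ≥ 2280 / 392.9 = 5.803 → use 6 bolts.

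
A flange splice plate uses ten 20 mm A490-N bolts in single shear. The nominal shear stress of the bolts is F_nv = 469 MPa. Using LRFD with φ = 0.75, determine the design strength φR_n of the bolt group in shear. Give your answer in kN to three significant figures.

A_b = π × 20² / 4 = 314.2 mm².
R_n = F_nv · A_b · n · n_s = 469 × 314.2 × 10 × 1 / 1000 = 1473 kN.
Design strength φR_n = 0.75 × 1473 = 1110 kN.

1110 kN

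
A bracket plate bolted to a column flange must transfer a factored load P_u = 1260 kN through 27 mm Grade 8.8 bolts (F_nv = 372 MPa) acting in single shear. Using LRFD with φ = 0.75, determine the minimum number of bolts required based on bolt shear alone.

8 bolts

A_b = π·27²/4 = 572.6 mm².
Per-bolt design strength φR_n = 0.75 × 372 × 572.6 × 1 / 1000 = 159.7 kN.
n ≥ 1260 / 159.7 = 7.888 → use 8 bolts.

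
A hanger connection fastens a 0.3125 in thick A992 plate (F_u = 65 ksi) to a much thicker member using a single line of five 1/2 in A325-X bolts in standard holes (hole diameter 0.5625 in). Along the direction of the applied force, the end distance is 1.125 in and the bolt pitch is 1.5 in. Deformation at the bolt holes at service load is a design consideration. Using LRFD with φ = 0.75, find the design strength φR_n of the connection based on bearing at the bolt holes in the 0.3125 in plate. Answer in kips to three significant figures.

84 kips

Per bolt r_n = 1.2 l_c t F_u ≤ 2.4 d t F_u; upper limit = 2.4 × 0.5 × 0.3125 × 65 = 24.38 kips.
Edge bolt: l_c = 1.125 − 0.5625/2 = 0.8438 in → 1.2 × 0.8438 × 0.3125 × 65 = 20.57 → r_n = 20.57 kips.
Interior bolts: l_c = 1.5 − 0.5625 = 0.9375 in → 1.2 × 0.9375 × 0.3125 × 65 = 22.85 → r_n = 22.85 kips.
R_n = 1 × 20.57 + 4 × 22.85 = 112 kips.
Design strength φR_n = 0.75 × 112 = 84 kips.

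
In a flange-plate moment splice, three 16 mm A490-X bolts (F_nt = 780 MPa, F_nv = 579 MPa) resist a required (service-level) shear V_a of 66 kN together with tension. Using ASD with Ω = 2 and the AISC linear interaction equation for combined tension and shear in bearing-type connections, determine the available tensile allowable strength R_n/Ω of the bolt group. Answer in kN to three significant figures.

217 kN

A_b = π·16²/4 = 201.1 mm²; f_rv = 66 × 1000 / (3 × 201.1) = 109.4 MPa.
F'_nt = 1.3 F_nt − (Ω F_nt / F_nv) f_rv = 1.3·780 − (2·780/579)·109.4 = 719.2 MPa, capped at F_nt → F'_nt = 719.2 MPa.
R_n = F'_nt · A_b · n = 719.2 × 201.1 × 3 / 1000 = 433.8 kN.
Allowable strength R_n/Ω = 433.8 / 2 = 217 kN.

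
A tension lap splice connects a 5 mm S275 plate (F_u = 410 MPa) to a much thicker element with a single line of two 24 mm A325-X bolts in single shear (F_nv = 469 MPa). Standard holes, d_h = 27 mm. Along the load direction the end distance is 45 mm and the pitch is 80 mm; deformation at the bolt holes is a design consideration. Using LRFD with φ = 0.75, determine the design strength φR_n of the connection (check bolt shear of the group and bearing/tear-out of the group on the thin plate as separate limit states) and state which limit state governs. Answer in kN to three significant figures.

Bolt shear: A_b = π·24²/4 = 452.4 mm²; R_n = 469 × 452.4 × 2 × 1 / 1000 = 424.3 kN → 0.75 × 424.3 = 318 kN.
Bearing (1.2 l_c t F_u ≤ 2.4 d t F_u): upper limit = 2.4·24·5·410 / 1000 = 118.1 kN.
  Edge l_c = 45 − 27/2 = 31.5 → r_n = 77.49 kN; interior l_c = 80 − 27 = 53 → r_n = 118.1 kN.
  R_n,bearing = 1·77.49 + 1·118.1 = 195.6 kN → 0.75 × 195.6 = 147 kN.
Bearing governs: 147 kN.

147 kN (bearing governs)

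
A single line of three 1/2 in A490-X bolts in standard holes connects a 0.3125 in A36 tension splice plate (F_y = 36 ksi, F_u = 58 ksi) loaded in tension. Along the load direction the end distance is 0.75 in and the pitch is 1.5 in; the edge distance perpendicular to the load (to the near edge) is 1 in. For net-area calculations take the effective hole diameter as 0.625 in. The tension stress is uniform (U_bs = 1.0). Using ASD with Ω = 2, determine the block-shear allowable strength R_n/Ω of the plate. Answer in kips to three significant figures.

Shear plane L_v = 0.75 + 2·1.5 = 3.75 in; A_gv = 3.75 × 0.3125 = 1.172 in².
A_nv = (3.75 − 2.5·0.625) × 0.3125 = 0.6836 in².
A_nt = (1 − 0.5·0.625) × 0.3125 = 0.2148 in².
0.6 F_u A_nv = 23.79 kips; 0.6 F_y A_gv = 25.31 kips → shear rupture governs the shear term.
R_n = 23.79 + 1.0 × 58 × 0.2148 = 36.25 kips.
Allowable strength R_n/Ω = 36.25 / 2 = 18.1 kips.

18.1 kips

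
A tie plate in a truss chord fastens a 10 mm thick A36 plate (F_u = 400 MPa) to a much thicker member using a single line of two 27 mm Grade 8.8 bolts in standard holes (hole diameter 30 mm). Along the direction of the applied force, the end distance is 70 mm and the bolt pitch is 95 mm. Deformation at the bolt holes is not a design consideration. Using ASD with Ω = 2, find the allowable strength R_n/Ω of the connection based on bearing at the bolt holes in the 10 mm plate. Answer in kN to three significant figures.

324 kN

Per bolt r_n = 1.5 l_c t F_u ≤ 3.0 d t F_u; upper limit = 3.0 × 27 × 10 × 400 / 1000 = 324 kN.
Edge bolt: l_c = 70 − 30/2 = 55 mm → 1.5 × 55 × 10 × 400 / 1000 = 330 → r_n = 324 kN.
Interior bolts: l_c = 95 − 30 = 65 mm → 1.5 × 65 × 10 × 400 / 1000 = 390 → r_n = 324 kN.
R_n = 1 × 324 + 1 × 324 = 648 kN.
Allowable strength R_n/Ω = 648 / 2 = 324 kN.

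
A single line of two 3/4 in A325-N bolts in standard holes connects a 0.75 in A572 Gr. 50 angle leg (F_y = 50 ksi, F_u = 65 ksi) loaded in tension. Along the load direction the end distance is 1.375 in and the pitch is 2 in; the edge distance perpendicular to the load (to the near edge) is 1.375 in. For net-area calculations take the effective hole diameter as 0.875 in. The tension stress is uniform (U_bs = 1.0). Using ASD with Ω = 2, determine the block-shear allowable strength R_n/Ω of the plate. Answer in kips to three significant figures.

Shear plane L_v = 1.375 + 1·2 = 3.375 in; A_gv = 3.375 × 0.75 = 2.531 in².
A_nv = (3.375 − 1.5·0.875) × 0.75 = 1.547 in².
A_nt = (1.375 − 0.5·0.875) × 0.75 = 0.7031 in².
0.6 F_u A_nv = 60.33 kips; 0.6 F_y A_gv = 75.94 kips → shear rupture governs the shear term.
R_n = 60.33 + 1.0 × 65 × 0.7031 = 106 kips.
Allowable strength R_n/Ω = 106 / 2 = 53 kips.

53 kips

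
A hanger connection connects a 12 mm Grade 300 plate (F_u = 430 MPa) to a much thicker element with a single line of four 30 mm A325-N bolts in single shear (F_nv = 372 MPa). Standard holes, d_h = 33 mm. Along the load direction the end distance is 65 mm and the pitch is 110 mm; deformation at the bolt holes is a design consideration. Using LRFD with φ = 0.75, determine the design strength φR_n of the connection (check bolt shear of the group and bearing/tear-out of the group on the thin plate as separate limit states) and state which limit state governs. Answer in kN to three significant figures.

789 kN (bolt shear governs)

Bolt shear: A_b = π·30²/4 = 706.9 mm²; R_n = 372 × 706.9 × 4 × 1 / 1000 = 1052 kN → 0.75 × 1052 = 789 kN.
Bearing (1.2 l_c t F_u ≤ 2.4 d t F_u): upper limit = 2.4·30·12·430 / 1000 = 371.5 kN.
  Edge l_c = 65 − 33/2 = 48.5 → r_n = 300.3 kN; interior l_c = 110 − 33 = 77 → r_n = 371.5 kN.
  R_n,bearing = 1·300.3 + 3·371.5 = 1415 kN → 0.75 × 1415 = 1060 kN.
Bolt shear governs: 789 kN.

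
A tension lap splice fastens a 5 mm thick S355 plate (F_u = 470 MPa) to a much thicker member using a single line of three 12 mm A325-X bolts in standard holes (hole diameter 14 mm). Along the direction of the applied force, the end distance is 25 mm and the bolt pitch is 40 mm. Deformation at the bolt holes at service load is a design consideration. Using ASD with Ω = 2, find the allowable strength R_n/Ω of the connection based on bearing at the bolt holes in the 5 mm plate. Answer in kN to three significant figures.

Per bolt r_n = 1.2 l_c t F_u ≤ 2.4 d t F_u; upper limit = 2.4 × 12 × 5 × 470 / 1000 = 67.68 kN.
Edge bolt: l_c = 25 − 14/2 = 18 mm → 1.2 × 18 × 5 × 470 / 1000 = 50.76 → r_n = 50.76 kN.
Interior bolts: l_c = 40 − 14 = 26 mm → 1.2 × 26 × 5 × 470 / 1000 = 73.32 → r_n = 67.68 kN.
R_n = 1 × 50.76 + 2 × 67.68 = 186.1 kN.
Allowable strength R_n/Ω = 186.1 / 2 = 93.1 kN.

93.1 kN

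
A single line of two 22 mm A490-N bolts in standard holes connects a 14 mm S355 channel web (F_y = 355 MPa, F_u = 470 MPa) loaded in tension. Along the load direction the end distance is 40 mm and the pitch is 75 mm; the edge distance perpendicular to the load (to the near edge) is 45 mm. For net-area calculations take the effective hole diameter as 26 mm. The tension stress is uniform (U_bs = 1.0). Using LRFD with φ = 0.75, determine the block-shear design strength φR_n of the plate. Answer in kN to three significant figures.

Shear plane L_v = 40 + 1·75 = 115 mm; A_gv = 115 × 14 = 1610 mm².
A_nv = (115 − 1.5·26) × 14 = 1064 mm².
A_nt = (45 − 0.5·26) × 14 = 448 mm².
0.6 F_u A_nv = 300 kN; 0.6 F_y A_gv = 342.9 kN → shear rupture governs the shear term.
R_n = 300 + 1.0 × 470 × 448 / 1000 = 510.6 kN.
Design strength φR_n = 0.75 × 510.6 = 383 kN.

383 kN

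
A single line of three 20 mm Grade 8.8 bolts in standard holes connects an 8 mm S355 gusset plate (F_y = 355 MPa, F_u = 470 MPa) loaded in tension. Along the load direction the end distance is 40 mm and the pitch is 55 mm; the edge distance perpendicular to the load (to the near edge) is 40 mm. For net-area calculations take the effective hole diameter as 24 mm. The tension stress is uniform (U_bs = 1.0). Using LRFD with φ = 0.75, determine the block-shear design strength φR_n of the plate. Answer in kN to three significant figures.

Shear plane L_v = 40 + 2·55 = 150 mm; A_gv = 150 × 8 = 1200 mm².
A_nv = (150 − 2.5·24) × 8 = 720 mm².
A_nt = (40 − 0.5·24) × 8 = 224 mm².
0.6 F_u A_nv = 203 kN; 0.6 F_y A_gv = 255.6 kN → shear rupture governs the shear term.
R_n = 203 + 1.0 × 470 × 224 / 1000 = 308.3 kN.
Design strength φR_n = 0.75 × 308.3 = 231 kN.

231 kN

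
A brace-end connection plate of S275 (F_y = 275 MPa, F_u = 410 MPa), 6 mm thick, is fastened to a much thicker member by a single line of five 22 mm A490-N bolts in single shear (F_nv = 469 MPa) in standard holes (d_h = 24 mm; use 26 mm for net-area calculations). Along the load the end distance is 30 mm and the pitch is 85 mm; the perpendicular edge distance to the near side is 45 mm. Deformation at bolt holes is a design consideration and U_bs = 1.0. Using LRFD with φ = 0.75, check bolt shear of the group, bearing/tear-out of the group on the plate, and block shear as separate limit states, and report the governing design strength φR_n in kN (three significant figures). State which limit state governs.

334 kN (block shear governs)

Bolt shear: A_b = π·22²/4 = 380.1 mm²; R_n = 469 × 380.1 × 5 × 1 / 1000 = 891.4 kN → 0.75 × 891.4 = 669 kN.
Bearing: edge l_c = 18, r_n = 53.14 kN; interior l_c = 61, r_n = 129.9 kN; R_n = 53.14 + 4·129.9 = 572.7 kN → 430 kN.
Block shear: A_gv = 2220, A_nv = 1518, A_nt = 192 mm²; R_n = min(0.6F_uA_nv, 0.6F_yA_gv) + U_bs·F_u·A_nt = 445 kN → 334 kN.
Block shear governs: 334 kN.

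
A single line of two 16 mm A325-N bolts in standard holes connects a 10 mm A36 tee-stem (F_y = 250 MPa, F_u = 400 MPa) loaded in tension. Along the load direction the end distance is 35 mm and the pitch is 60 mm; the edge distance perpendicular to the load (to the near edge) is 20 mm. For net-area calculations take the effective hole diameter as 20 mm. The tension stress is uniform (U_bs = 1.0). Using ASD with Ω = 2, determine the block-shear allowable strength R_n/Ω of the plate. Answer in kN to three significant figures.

91.2 kN

Shear plane L_v = 35 + 1·60 = 95 mm; A_gv = 95 × 10 = 950 mm².
A_nv = (95 − 1.5·20) × 10 = 650 mm².
A_nt = (20 − 0.5·20) × 10 = 100 mm².
0.6 F_u A_nv = 156 kN; 0.6 F_y A_gv = 142.5 kN → shear yielding governs the shear term.
R_n = 142.5 + 1.0 × 400 × 100 / 1000 = 182.5 kN.
Allowable strength R_n/Ω = 182.5 / 2 = 91.2 kN.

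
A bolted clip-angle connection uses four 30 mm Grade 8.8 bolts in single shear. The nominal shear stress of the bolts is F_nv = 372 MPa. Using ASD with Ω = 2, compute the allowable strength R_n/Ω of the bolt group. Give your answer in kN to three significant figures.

526 kN

A_b = π × 30² / 4 = 706.9 mm².
R_n = F_nv · A_b · n · n_s = 372 × 706.9 × 4 × 1 / 1000 = 1052 kN.
Allowable strength R_n/Ω = 1052 / 2 = 526 kN.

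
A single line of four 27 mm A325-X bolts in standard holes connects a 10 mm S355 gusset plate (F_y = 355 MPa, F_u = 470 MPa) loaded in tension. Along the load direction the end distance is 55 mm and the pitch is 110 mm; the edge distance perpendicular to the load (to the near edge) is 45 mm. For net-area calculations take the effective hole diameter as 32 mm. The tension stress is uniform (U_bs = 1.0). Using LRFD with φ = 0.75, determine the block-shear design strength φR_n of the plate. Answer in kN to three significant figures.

Shear plane L_v = 55 + 3·110 = 385 mm; A_gv = 385 × 10 = 3850 mm².
A_nv = (385 − 3.5·32) × 10 = 2730 mm².
A_nt = (45 − 0.5·32) × 10 = 290 mm².
0.6 F_u A_nv = 769.9 kN; 0.6 F_y A_gv = 820.1 kN → shear rupture governs the shear term.
R_n = 769.9 + 1.0 × 470 × 290 / 1000 = 906.2 kN.
Design strength φR_n = 0.75 × 906.2 = 680 kN.

680 kN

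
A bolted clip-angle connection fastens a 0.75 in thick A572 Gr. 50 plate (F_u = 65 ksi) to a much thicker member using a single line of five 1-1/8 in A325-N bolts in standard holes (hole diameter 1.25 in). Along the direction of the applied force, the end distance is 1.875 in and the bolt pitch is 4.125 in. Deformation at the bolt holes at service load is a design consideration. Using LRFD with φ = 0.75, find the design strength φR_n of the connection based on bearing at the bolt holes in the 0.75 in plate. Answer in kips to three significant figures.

450 kips

Per bolt r_n = 1.2 l_c t F_u ≤ 2.4 d t F_u; upper limit = 2.4 × 1.125 × 0.75 × 65 = 131.6 kips.
Edge bolt: l_c = 1.875 − 1.25/2 = 1.25 in → 1.2 × 1.25 × 0.75 × 65 = 73.12 → r_n = 73.12 kips.
Interior bolts: l_c = 4.125 − 1.25 = 2.875 in → 1.2 × 2.875 × 0.75 × 65 = 168.2 → r_n = 131.6 kips.
R_n = 1 × 73.12 + 4 × 131.6 = 599.6 kips.
Design strength φR_n = 0.75 × 599.6 = 450 kips.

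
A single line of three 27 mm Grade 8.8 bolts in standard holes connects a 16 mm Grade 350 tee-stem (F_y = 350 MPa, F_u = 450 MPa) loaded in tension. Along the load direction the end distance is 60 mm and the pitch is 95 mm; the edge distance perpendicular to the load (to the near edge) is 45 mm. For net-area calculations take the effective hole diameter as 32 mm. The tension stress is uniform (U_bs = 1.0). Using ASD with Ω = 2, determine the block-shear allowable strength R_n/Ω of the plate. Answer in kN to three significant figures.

472 kN

Shear plane L_v = 60 + 2·95 = 250 mm; A_gv = 250 × 16 = 4000 mm².
A_nv = (250 − 2.5·32) × 16 = 2720 mm².
A_nt = (45 − 0.5·32) × 16 = 464 mm².
0.6 F_u A_nv = 734.4 kN; 0.6 F_y A_gv = 840 kN → shear rupture governs the shear term.
R_n = 734.4 + 1.0 × 450 × 464 / 1000 = 943.2 kN.
Allowable strength R_n/Ω = 943.2 / 2 = 472 kN.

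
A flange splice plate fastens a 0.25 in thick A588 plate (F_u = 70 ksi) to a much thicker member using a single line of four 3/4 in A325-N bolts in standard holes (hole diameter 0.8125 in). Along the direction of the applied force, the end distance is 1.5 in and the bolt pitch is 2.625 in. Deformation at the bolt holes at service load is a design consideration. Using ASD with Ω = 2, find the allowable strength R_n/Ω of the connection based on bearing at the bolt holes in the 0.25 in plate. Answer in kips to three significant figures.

58.7 kips

Per bolt r_n = 1.2 l_c t F_u ≤ 2.4 d t F_u; upper limit = 2.4 × 0.75 × 0.25 × 70 = 31.5 kips.
Edge bolt: l_c = 1.5 − 0.8125/2 = 1.094 in → 1.2 × 1.094 × 0.25 × 70 = 22.97 → r_n = 22.97 kips.
Interior bolts: l_c = 2.625 − 0.8125 = 1.812 in → 1.2 × 1.812 × 0.25 × 70 = 38.06 → r_n = 31.5 kips.
R_n = 1 × 22.97 + 3 × 31.5 = 117.5 kips.
Allowable strength R_n/Ω = 117.5 / 2 = 58.7 kips.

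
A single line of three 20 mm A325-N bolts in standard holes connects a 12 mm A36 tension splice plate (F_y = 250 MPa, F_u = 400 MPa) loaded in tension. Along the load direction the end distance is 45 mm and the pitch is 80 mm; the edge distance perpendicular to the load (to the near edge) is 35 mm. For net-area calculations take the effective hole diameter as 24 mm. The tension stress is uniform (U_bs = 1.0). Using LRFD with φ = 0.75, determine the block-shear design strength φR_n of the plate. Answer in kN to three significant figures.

Shear plane L_v = 45 + 2·80 = 205 mm; A_gv = 205 × 12 = 2460 mm².
A_nv = (205 − 2.5·24) × 12 = 1740 mm².
A_nt = (35 − 0.5·24) × 12 = 276 mm².
0.6 F_u A_nv = 417.6 kN; 0.6 F_y A_gv = 369 kN → shear yielding governs the shear term.
R_n = 369 + 1.0 × 400 × 276 / 1000 = 479.4 kN.
Design strength φR_n = 0.75 × 479.4 = 360 kN.

360 kN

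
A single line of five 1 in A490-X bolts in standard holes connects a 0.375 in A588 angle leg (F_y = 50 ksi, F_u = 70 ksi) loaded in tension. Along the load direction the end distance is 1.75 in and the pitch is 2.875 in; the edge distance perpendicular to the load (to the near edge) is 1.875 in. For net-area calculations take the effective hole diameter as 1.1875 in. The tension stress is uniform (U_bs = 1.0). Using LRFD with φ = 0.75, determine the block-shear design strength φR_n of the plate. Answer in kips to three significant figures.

119 kips

Shear plane L_v = 1.75 + 4·2.875 = 13.25 in; A_gv = 13.25 × 0.375 = 4.969 in².
A_nv = (13.25 − 4.5·1.1875) × 0.375 = 2.965 in².
A_nt = (1.875 − 0.5·1.1875) × 0.375 = 0.4805 in².
0.6 F_u A_nv = 124.5 kips; 0.6 F_y A_gv = 149.1 kips → shear rupture governs the shear term.
R_n = 124.5 + 1.0 × 70 × 0.4805 = 158.2 kips.
Design strength φR_n = 0.75 × 158.2 = 119 kips.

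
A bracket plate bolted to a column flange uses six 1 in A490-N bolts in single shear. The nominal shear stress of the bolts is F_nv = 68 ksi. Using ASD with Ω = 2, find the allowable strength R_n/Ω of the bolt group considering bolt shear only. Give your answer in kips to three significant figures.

160 kips

A_b = π × 1² / 4 = 0.7854 in².
R_n = F_nv · A_b · n · n_s = 68 × 0.7854 × 6 × 1 = 320.4 kips.
Allowable strength R_n/Ω = 320.4 / 2 = 160 kips.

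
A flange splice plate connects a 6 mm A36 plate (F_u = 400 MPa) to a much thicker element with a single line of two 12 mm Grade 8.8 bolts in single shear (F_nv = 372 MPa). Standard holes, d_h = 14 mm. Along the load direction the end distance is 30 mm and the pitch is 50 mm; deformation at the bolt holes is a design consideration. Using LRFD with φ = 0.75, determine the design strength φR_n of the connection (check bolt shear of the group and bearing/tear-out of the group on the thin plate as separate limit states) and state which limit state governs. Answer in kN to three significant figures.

Bolt shear: A_b = π·12²/4 = 113.1 mm²; R_n = 372 × 113.1 × 2 × 1 / 1000 = 84.14 kN → 0.75 × 84.14 = 63.1 kN.
Bearing (1.2 l_c t F_u ≤ 2.4 d t F_u): upper limit = 2.4·12·6·400 / 1000 = 69.12 kN.
  Edge l_c = 30 − 14/2 = 23 → r_n = 66.24 kN; interior l_c = 50 − 14 = 36 → r_n = 69.12 kN.
  R_n,bearing = 1·66.24 + 1·69.12 = 135.4 kN → 0.75 × 135.4 = 102 kN.
Bolt shear governs: 63.1 kN.

63.1 kN (bolt shear governs)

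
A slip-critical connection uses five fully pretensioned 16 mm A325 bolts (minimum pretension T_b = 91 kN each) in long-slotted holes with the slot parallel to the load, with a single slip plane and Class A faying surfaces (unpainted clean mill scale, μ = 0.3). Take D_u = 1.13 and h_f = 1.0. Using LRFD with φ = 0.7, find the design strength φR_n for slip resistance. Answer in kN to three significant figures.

R_n = μ · D_u · h_f · T_b · n_s · n_b = 0.3 × 1.13 × 1.0 × 91 × 1 × 5 = 154.2 kN.
Design strength φR_n = 0.7 × 154.2 = 108 kN.

108 kN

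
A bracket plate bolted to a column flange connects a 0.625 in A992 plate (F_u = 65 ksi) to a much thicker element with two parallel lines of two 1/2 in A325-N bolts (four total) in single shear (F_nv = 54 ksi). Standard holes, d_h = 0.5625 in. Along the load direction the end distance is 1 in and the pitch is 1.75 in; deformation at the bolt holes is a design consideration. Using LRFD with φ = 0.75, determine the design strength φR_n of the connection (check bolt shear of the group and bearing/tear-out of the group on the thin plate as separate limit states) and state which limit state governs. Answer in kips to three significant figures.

31.8 kips (bolt shear governs)

Bolt shear: A_b = π·0.5²/4 = 0.1963 in²; R_n = 54 × 0.1963 × 4 × 1 = 42.41 kips → 0.75 × 42.41 = 31.8 kips.
Bearing (1.2 l_c t F_u ≤ 2.4 d t F_u): upper limit = 2.4·0.5·0.625·65 = 48.75 kips.
  Edge l_c = 1 − 0.5625/2 = 0.7188 → r_n = 35.04 kips; interior l_c = 1.75 − 0.5625 = 1.188 → r_n = 48.75 kips.
  R_n,bearing = 2·35.04 + 2·48.75 = 167.6 kips → 0.75 × 167.6 = 126 kips.
Bolt shear governs: 31.8 kips.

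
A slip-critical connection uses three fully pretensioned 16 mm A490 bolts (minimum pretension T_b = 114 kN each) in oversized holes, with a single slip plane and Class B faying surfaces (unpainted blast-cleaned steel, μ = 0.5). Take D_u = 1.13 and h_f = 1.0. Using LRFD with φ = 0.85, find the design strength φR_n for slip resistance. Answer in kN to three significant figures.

164 kN

R_n = μ · D_u · h_f · T_b · n_s · n_b = 0.5 × 1.13 × 1.0 × 114 × 1 × 3 = 193.2 kN.
Design strength φR_n = 0.85 × 193.2 = 164 kN.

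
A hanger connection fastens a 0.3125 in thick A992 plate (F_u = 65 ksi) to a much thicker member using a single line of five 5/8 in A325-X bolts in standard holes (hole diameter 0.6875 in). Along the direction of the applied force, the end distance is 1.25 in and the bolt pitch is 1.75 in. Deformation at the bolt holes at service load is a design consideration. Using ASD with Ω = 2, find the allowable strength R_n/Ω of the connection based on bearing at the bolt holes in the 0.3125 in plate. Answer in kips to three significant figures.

Per bolt r_n = 1.2 l_c t F_u ≤ 2.4 d t F_u; upper limit = 2.4 × 0.625 × 0.3125 × 65 = 30.47 kips.
Edge bolt: l_c = 1.25 − 0.6875/2 = 0.9062 in → 1.2 × 0.9062 × 0.3125 × 65 = 22.09 → r_n = 22.09 kips.
Interior bolts: l_c = 1.75 − 0.6875 = 1.062 in → 1.2 × 1.062 × 0.3125 × 65 = 25.9 → r_n = 25.9 kips.
R_n = 1 × 22.09 + 4 × 25.9 = 125.7 kips.
Allowable strength R_n/Ω = 125.7 / 2 = 62.8 kips.

62.8 kips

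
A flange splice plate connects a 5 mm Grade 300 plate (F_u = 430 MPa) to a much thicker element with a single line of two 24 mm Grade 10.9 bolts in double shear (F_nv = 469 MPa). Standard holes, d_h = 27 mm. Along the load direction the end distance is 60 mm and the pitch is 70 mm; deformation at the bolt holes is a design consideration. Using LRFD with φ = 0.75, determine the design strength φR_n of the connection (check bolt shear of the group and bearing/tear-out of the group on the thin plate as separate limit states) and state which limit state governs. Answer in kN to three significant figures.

Bolt shear: A_b = π·24²/4 = 452.4 mm²; R_n = 469 × 452.4 × 2 × 2 / 1000 = 848.7 kN → 0.75 × 848.7 = 637 kN.
Bearing (1.2 l_c t F_u ≤ 2.4 d t F_u): upper limit = 2.4·24·5·430 / 1000 = 123.8 kN.
  Edge l_c = 60 − 27/2 = 46.5 → r_n = 120 kN; interior l_c = 70 − 27 = 43 → r_n = 110.9 kN.
  R_n,bearing = 1·120 + 1·110.9 = 230.9 kN → 0.75 × 230.9 = 173 kN.
Bearing governs: 173 kN.

173 kN (bearing governs)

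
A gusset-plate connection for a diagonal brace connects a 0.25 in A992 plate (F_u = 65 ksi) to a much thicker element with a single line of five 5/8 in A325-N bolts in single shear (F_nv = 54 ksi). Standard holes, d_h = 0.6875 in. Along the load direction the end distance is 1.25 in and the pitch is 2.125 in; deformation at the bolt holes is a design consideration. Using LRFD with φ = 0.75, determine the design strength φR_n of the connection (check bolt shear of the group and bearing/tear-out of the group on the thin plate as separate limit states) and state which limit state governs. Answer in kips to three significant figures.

62.1 kips (bolt shear governs)

Bolt shear: A_b = π·0.625²/4 = 0.3068 in²; R_n = 54 × 0.3068 × 5 × 1 = 82.83 kips → 0.75 × 82.83 = 62.1 kips.
Bearing (1.2 l_c t F_u ≤ 2.4 d t F_u): upper limit = 2.4·0.625·0.25·65 = 24.38 kips.
  Edge l_c = 1.25 − 0.6875/2 = 0.9062 → r_n = 17.67 kips; interior l_c = 2.125 − 0.6875 = 1.438 → r_n = 24.38 kips.
  R_n,bearing = 1·17.67 + 4·24.38 = 115.2 kips → 0.75 × 115.2 = 86.4 kips.
Bolt shear governs: 62.1 kips.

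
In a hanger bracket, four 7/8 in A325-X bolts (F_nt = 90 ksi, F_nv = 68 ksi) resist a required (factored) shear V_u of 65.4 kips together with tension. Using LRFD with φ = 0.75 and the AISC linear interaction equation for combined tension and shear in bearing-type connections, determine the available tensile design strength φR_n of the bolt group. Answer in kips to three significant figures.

A_b = π·0.875²/4 = 0.6013 in²; f_rv = 65.4 / (4 × 0.6013) = 27.19 ksi.
F'_nt = 1.3 F_nt − (F_nt / φF_nv) f_rv = 1.3·90 − (90/(0.75·68))·27.19 = 69.02 ksi, capped at F_nt → F'_nt = 69.02 ksi.
R_n = F'_nt · A_b · n = 69.02 × 0.6013 × 4 = 166 kips.
Design strength φR_n = 0.75 × 166 = 125 kips.

125 kips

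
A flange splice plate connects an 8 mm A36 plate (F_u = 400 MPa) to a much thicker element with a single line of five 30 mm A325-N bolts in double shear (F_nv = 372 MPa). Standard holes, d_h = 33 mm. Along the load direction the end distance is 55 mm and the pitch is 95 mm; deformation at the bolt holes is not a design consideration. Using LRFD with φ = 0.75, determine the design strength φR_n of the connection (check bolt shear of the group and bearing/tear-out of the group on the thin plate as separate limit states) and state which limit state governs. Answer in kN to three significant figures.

1000 kN (bearing governs)

Bolt shear: A_b = π·30²/4 = 706.9 mm²; R_n = 372 × 706.9 × 5 × 2 / 1000 = 2630 kN → 0.75 × 2630 = 1970 kN.
Bearing (1.5 l_c t F_u ≤ 3.0 d t F_u): upper limit = 3.0·30·8·400 / 1000 = 288 kN.
  Edge l_c = 55 − 33/2 = 38.5 → r_n = 184.8 kN; interior l_c = 95 − 33 = 62 → r_n = 288 kN.
  R_n,bearing = 1·184.8 + 4·288 = 1337 kN → 0.75 × 1337 = 1000 kN.
Bearing governs: 1000 kN.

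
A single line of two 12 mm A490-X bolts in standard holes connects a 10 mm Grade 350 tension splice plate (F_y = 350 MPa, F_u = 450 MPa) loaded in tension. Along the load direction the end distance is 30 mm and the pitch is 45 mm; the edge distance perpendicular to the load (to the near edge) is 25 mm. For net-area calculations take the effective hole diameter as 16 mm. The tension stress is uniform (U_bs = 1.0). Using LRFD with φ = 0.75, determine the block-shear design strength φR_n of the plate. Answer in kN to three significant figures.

161 kN

Shear plane L_v = 30 + 1·45 = 75 mm; A_gv = 75 × 10 = 750 mm².
A_nv = (75 − 1.5·16) × 10 = 510 mm².
A_nt = (25 − 0.5·16) × 10 = 170 mm².
0.6 F_u A_nv = 137.7 kN; 0.6 F_y A_gv = 157.5 kN → shear rupture governs the shear term.
R_n = 137.7 + 1.0 × 450 × 170 / 1000 = 214.2 kN.
Design strength φR_n = 0.75 × 214.2 = 161 kN.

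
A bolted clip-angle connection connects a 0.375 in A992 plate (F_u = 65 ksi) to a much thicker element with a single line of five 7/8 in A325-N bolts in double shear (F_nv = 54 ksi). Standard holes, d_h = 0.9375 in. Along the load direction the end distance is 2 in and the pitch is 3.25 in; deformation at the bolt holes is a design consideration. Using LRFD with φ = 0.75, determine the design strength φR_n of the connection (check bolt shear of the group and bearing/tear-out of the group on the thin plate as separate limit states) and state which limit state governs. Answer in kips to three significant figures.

187 kips (bearing governs)

Bolt shear: A_b = π·0.875²/4 = 0.6013 in²; R_n = 54 × 0.6013 × 5 × 2 = 324.7 kips → 0.75 × 324.7 = 244 kips.
Bearing (1.2 l_c t F_u ≤ 2.4 d t F_u): upper limit = 2.4·0.875·0.375·65 = 51.19 kips.
  Edge l_c = 2 − 0.9375/2 = 1.531 → r_n = 44.79 kips; interior l_c = 3.25 − 0.9375 = 2.312 → r_n = 51.19 kips.
  R_n,bearing = 1·44.79 + 4·51.19 = 249.5 kips → 0.75 × 249.5 = 187 kips.
Bearing governs: 187 kips.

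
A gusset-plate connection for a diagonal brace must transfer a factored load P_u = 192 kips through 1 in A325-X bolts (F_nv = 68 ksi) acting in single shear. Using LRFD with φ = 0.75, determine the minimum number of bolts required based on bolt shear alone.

5 bolts

A_b = π·1²/4 = 0.7854 in².
Per-bolt design strength φR_n = 0.75 × 68 × 0.7854 × 1 = 40.06 kips.
n ≥ 192 / 40.06 = 4.793 → use 5 bolts.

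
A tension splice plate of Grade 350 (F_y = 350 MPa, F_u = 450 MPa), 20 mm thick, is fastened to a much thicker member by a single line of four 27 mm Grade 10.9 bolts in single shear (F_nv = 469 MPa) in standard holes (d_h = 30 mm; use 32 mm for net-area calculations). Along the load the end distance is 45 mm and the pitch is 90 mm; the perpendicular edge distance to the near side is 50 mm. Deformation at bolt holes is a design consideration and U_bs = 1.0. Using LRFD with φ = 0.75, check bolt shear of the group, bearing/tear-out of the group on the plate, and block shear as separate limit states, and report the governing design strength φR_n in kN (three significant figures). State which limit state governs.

Bolt shear: A_b = π·27²/4 = 572.6 mm²; R_n = 469 × 572.6 × 4 × 1 / 1000 = 1074 kN → 0.75 × 1074 = 806 kN.
Bearing: edge l_c = 30, r_n = 324 kN; interior l_c = 60, r_n = 583.2 kN; R_n = 324 + 3·583.2 = 2074 kN → 1560 kN.
Block shear: A_gv = 6300, A_nv = 4060, A_nt = 680 mm²; R_n = min(0.6F_uA_nv, 0.6F_yA_gv) + U_bs·F_u·A_nt = 1402 kN → 1050 kN.
Bolt shear governs: 806 kN.

806 kN (bolt shear governs)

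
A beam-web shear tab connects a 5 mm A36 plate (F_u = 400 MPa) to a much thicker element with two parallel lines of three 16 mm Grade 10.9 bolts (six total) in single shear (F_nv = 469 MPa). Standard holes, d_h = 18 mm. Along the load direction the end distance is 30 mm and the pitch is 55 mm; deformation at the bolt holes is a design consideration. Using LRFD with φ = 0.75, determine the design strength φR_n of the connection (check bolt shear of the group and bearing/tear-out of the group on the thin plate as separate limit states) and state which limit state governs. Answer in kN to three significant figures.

Bolt shear: A_b = π·16²/4 = 201.1 mm²; R_n = 469 × 201.1 × 6 × 1 / 1000 = 565.8 kN → 0.75 × 565.8 = 424 kN.
Bearing (1.2 l_c t F_u ≤ 2.4 d t F_u): upper limit = 2.4·16·5·400 / 1000 = 76.8 kN.
  Edge l_c = 30 − 18/2 = 21 → r_n = 50.4 kN; interior l_c = 55 − 18 = 37 → r_n = 76.8 kN.
  R_n,bearing = 2·50.4 + 4·76.8 = 408 kN → 0.75 × 408 = 306 kN.
Bearing governs: 306 kN.

306 kN (bearing governs)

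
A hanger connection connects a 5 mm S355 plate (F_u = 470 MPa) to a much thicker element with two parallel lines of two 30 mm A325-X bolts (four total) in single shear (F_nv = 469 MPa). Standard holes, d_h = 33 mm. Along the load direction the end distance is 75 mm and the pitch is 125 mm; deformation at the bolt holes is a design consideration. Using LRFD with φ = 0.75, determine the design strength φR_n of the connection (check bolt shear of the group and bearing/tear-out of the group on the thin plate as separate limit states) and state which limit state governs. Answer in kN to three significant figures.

501 kN (bearing governs)

Bolt shear: A_b = π·30²/4 = 706.9 mm²; R_n = 469 × 706.9 × 4 × 1 / 1000 = 1326 kN → 0.75 × 1326 = 995 kN.
Bearing (1.2 l_c t F_u ≤ 2.4 d t F_u): upper limit = 2.4·30·5·470 / 1000 = 169.2 kN.
  Edge l_c = 75 − 33/2 = 58.5 → r_n = 165 kN; interior l_c = 125 − 33 = 92 → r_n = 169.2 kN.
  R_n,bearing = 2·165 + 2·169.2 = 668.3 kN → 0.75 × 668.3 = 501 kN.
Bearing governs: 501 kN.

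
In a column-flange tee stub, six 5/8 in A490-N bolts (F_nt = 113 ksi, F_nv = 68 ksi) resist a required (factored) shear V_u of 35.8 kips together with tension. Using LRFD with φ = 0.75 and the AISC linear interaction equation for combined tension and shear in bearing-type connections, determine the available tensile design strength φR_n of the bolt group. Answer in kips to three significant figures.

A_b = π·0.625²/4 = 0.3068 in²; f_rv = 35.8 / (6 × 0.3068) = 19.45 ksi.
F'_nt = 1.3 F_nt − (F_nt / φF_nv) f_rv = 1.3·113 − (113/(0.75·68))·19.45 = 103.8 ksi, capped at F_nt → F'_nt = 103.8 ksi.
R_n = F'_nt · A_b · n = 103.8 × 0.3068 × 6 = 191.1 kips.
Design strength φR_n = 0.75 × 191.1 = 143 kips.

143 kips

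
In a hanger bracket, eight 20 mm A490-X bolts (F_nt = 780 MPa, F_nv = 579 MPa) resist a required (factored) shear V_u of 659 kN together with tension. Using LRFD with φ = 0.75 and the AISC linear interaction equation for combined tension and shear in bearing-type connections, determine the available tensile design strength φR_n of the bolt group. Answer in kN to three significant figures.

A_b = π·20²/4 = 314.2 mm²; f_rv = 659 × 1000 / (8 × 314.2) = 262.2 MPa.
F'_nt = 1.3 F_nt − (F_nt / φF_nv) f_rv = 1.3·780 − (780/(0.75·579))·262.2 = 543 MPa, capped at F_nt → F'_nt = 543 MPa.
R_n = F'_nt · A_b · n = 543 × 314.2 × 8 / 1000 = 1365 kN.
Design strength φR_n = 0.75 × 1365 = 1020 kN.

1020 kN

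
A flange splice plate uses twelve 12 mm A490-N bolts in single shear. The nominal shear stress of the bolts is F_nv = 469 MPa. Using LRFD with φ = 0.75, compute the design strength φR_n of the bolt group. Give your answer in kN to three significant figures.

A_b = π × 12² / 4 = 113.1 mm².
R_n = F_nv · A_b · n · n_s = 469 × 113.1 × 12 × 1 / 1000 = 636.5 kN.
Design strength φR_n = 0.75 × 636.5 = 477 kN.

477 kN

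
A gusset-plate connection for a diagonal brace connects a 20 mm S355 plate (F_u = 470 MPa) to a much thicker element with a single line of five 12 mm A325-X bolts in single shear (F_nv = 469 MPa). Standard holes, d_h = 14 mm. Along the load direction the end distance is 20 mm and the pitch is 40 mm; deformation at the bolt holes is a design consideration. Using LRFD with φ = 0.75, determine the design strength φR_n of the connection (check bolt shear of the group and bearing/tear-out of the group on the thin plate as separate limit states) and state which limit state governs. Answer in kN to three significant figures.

199 kN (bolt shear governs)

Bolt shear: A_b = π·12²/4 = 113.1 mm²; R_n = 469 × 113.1 × 5 × 1 / 1000 = 265.2 kN → 0.75 × 265.2 = 199 kN.
Bearing (1.2 l_c t F_u ≤ 2.4 d t F_u): upper limit = 2.4·12·20·470 / 1000 = 270.7 kN.
  Edge l_c = 20 − 14/2 = 13 → r_n = 146.6 kN; interior l_c = 40 − 14 = 26 → r_n = 270.7 kN.
  R_n,bearing = 1·146.6 + 4·270.7 = 1230 kN → 0.75 × 1230 = 922 kN.
Bolt shear governs: 199 kN.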